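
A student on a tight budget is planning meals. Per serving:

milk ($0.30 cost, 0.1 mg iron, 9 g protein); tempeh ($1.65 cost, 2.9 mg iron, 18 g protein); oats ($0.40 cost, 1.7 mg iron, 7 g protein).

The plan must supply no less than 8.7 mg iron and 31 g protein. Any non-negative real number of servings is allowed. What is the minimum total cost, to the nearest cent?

An LP optimum is at a vertex; with two nutrient constraints at most two foods are used. Check each candidate.
milk only: max(8.7/0.1, 31/9) = 87 servings → $26.10.
tempeh only: max(8.7/2.9, 31/18) = 3 servings → $4.95.
oats only: max(8.7/1.7, 31/7) = 5.118 servings → $2.05.
milk + tempeh: the both-tight solution has a negative serving — not a feasible corner.
milk + oats with both targets exact would need a negative amount; discard.
tempeh + oats with both targets exact would need a negative amount; discard.
So the least-cost plan costs $2.05.

$2.05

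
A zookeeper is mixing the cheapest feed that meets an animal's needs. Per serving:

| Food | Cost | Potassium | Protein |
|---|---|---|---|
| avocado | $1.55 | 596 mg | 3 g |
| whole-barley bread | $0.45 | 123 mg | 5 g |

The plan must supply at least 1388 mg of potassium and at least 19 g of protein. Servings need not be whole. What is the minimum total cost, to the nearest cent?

$3.97

At the optimum either one food covers both requirements or two foods hit both targets exactly; no other combination can be cheaper.
avocado only: max(1388/596, 19/3) = 6.333 servings → $9.82.
whole-barley bread only: max(1388/123, 19/5) = 11.28 servings → $5.08.
avocado + whole-barley bread with both tight: 1.763 servings and 2.742 servings → $3.97.
The minimum over all feasible corners is $3.97.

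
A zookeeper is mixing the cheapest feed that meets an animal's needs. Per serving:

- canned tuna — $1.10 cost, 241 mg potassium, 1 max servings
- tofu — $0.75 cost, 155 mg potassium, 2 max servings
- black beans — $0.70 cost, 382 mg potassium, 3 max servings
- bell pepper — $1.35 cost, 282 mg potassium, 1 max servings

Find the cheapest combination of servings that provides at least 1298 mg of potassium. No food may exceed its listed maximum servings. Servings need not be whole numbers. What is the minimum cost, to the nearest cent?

Cost per mg of potassium: black beans $0.0018, canned tuna $0.0046, bell pepper $0.0048, tofu $0.0048.
Take 3 servings of black beans: +1146.0 mg potassium for $2.10 (total $2.10, still need 152.0 mg).
Take 0.6307 servings of canned tuna: +152.0 mg potassium for $0.69 (total $2.79, still need 0.0 mg).
Greedy by cheapest-per-mg is optimal for a single linear constraint, so the minimum cost is $2.79.

$2.79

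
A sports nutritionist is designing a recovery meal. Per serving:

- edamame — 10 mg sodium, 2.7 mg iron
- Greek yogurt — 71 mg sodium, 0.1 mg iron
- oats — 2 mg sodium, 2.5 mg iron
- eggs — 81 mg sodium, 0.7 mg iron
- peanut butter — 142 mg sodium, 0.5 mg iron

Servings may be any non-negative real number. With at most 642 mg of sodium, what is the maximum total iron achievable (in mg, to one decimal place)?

802.5 mg

Iron per mg sodium: oats 1.25, edamame 0.27, eggs 0.008642, peanut butter 0.003521, Greek yogurt 0.001408.
With no serving limits, spend the whole sodium allowance on oats: 642 mg / 2 mg × 2.5 mg = 802.5 mg.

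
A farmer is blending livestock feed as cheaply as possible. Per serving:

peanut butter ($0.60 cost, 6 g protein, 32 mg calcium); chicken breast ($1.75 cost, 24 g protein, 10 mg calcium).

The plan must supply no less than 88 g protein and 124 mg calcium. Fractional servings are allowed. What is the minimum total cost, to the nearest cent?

Check every corner: each single food scaled to meet both minima, and each pair solved so both constraints bind.
peanut butter only: max(88/6, 124/32) = 14.67 servings → $8.80.
chicken breast only: max(88/24, 124/10) = 12.4 servings → $21.70.
peanut butter + chicken breast with both tight: 2.96 servings and 2.927 servings → $6.90.
Cheapest feasible corner: $6.90.

$6.90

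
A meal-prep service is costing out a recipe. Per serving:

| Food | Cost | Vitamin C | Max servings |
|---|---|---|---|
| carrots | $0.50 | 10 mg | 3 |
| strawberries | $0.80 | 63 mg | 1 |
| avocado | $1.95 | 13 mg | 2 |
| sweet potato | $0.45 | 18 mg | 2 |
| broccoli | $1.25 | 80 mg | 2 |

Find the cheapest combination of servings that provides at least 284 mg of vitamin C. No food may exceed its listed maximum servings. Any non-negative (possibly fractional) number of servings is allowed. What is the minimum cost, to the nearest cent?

Cost per mg of vitamin C: strawberries $0.0127, broccoli $0.0156, sweet potato $0.0250, carrots $0.0500, avocado $0.1500.
Take 1 serving of strawberries: +63.0 mg vitamin C for $0.80 (total $0.80, still need 221.0 mg).
Take 2 servings of broccoli: +160.0 mg vitamin C for $2.50 (total $3.30, still need 61.0 mg).
Take 2 servings of sweet potato: +36.0 mg vitamin C for $0.90 (total $4.20, still need 25.0 mg).
Take 2.5 servings of carrots: +25.0 mg vitamin C for $1.25 (total $5.45, still need 0.0 mg).
Greedy by cheapest-per-mg is optimal for a single linear constraint, so the minimum cost is $5.45.

$5.45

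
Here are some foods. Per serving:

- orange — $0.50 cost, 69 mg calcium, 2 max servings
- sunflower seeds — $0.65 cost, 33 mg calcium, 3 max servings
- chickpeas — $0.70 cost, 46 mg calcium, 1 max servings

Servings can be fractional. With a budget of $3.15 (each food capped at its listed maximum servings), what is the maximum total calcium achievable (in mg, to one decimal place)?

Calcium per dollar: orange 138, chickpeas 65.71, sunflower seeds 50.77.
Take 2 servings of orange: spends $1.00, +138.0 mg calcium (running total 138.0 mg).
Take 1 serving of chickpeas: spends $0.70, +46.0 mg calcium (running total 184.0 mg).
Take 2.231 servings of sunflower seeds: spends $1.45, +73.6 mg calcium (running total 257.6 mg).
Filling greedily by calcium-per-dollar is optimal for one linear limit, giving 257.6 mg.

257.6 mg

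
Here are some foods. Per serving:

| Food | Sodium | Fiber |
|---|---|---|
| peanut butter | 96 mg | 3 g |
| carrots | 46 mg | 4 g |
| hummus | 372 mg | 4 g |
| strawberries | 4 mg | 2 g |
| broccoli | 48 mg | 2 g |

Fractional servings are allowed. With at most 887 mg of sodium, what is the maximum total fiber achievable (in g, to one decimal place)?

Fiber per mg sodium: strawberries 0.5, carrots 0.08696, broccoli 0.04167, peanut butter 0.03125, hummus 0.01075.
With no serving limits, spend the whole sodium allowance on strawberries: 887 mg / 4 mg × 2 g = 443.5 g.

443.5 g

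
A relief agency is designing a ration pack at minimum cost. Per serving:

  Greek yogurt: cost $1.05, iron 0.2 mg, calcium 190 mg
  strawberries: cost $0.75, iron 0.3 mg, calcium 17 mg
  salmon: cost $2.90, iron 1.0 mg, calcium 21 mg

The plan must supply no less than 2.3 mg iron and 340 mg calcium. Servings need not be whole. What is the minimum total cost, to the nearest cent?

$6.40

Check every corner: each single food scaled to meet both minima, and each pair solved so both constraints bind.
Greek yogurt only: max(2.3/0.2, 340/190) = 11.5 servings → $12.07.
strawberries only: max(2.3/0.3, 340/17) = 20 servings → $15.00.
salmon only: max(2.3/1.0, 340/21) = 16.19 servings → $46.95.
Greek yogurt + strawberries with both tight: 1.174 servings and 6.884 servings → $6.40.
Greek yogurt + salmon with both tight: 1.57 servings and 1.986 servings → $7.41.
strawberries + salmon: intersection lies outside the first quadrant.
Cheapest feasible corner: $6.40.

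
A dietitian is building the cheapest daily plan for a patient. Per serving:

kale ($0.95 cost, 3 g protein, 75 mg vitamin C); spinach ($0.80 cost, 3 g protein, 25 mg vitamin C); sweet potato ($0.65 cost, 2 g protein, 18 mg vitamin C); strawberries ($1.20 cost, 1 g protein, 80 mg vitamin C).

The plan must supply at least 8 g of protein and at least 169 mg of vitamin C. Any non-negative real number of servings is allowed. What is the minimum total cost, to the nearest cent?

$2.44

With two linear requirements the optimum uses one or two foods; enumerate the corners.
kale only: max(8/3, 169/75) = 2.667 servings → $2.53.
spinach only: max(8/3, 169/25) = 6.76 servings → $5.41.
sweet potato only: max(8/2, 169/18) = 9.389 servings → $6.10.
strawberries only: max(8/1, 169/80) = 8 servings → $9.60.
kale + spinach with both tight: 2.047 servings and 0.62 servings → $2.44.
kale + sweet potato with both tight: 2.021 servings and 0.9688 servings → $2.55.
kale + strawberries: the both-tight solution has a negative serving — not a feasible corner.
spinach + sweet potato with both targets exact would need a negative amount; discard.
spinach + strawberries with both tight: 2.191 servings and 1.428 servings → $3.47.
sweet potato + strawberries with both tight: 3.317 servings and 1.366 servings → $3.80.
The minimum over all feasible corners is $2.44.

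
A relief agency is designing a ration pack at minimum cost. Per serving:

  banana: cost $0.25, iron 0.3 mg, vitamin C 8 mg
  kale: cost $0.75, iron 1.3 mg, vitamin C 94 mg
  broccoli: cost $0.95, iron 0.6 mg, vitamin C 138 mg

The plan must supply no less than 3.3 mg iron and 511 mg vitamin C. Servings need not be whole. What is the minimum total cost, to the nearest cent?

$3.64

With two linear requirements the optimum uses one or two foods; enumerate the corners.
banana only: max(3.3/0.3, 511/8) = 63.88 servings → $15.97.
kale only: max(3.3/1.3, 511/94) = 5.436 servings → $4.08.
broccoli only: max(3.3/0.6, 511/138) = 5.5 servings → $5.22.
banana + kale with both targets exact would need a negative amount; discard.
banana + broccoli with both tight: 4.066 servings and 3.467 servings → $4.31.
kale + broccoli with both tight: 1.21 servings and 2.879 servings → $3.64.
So the least-cost plan costs $3.64.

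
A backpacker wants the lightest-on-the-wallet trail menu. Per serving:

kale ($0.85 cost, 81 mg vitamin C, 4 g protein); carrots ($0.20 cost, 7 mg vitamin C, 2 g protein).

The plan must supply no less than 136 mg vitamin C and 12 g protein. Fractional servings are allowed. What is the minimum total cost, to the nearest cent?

For a min-cost LP with two ≥-constraints, a basic feasible solution has at most two positive variables.
kale only: max(136/81, 12/4) = 3 servings → $2.55.
carrots only: max(136/7, 12/2) = 19.43 servings → $3.89.
kale + carrots with both tight: 1.403 servings and 3.194 servings → $1.83.
The minimum over all feasible corners is $1.83.

$1.83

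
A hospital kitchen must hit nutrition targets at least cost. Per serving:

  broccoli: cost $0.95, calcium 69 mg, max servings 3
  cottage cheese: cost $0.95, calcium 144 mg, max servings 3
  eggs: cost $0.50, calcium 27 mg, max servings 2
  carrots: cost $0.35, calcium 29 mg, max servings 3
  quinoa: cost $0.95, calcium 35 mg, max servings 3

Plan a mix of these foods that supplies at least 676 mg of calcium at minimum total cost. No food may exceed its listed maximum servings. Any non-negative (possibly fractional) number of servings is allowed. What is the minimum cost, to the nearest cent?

$6.06

Cost per mg of calcium: cottage cheese $0.0066, carrots $0.0121, broccoli $0.0138, eggs $0.0185, quinoa $0.0271.
Take 3 servings of cottage cheese: +432.0 mg calcium for $2.85 (total $2.85, still need 244.0 mg).
Take 3 servings of carrots: +87.0 mg calcium for $1.05 (total $3.90, still need 157.0 mg).
Take 2.275 servings of broccoli: +157.0 mg calcium for $2.16 (total $6.06, still need 0.0 mg).
Greedy by cheapest-per-mg is optimal for a single linear constraint, so the minimum cost is $6.06.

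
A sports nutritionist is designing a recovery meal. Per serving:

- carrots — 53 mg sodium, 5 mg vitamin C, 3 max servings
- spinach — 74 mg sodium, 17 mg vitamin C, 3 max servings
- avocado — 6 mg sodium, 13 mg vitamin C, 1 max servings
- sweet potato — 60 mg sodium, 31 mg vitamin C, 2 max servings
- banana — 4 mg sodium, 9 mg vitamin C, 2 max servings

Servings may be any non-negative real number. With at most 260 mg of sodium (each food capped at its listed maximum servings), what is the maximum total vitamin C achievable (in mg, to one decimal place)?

Vitamin C per mg sodium: banana 2.25, avocado 2.167, sweet potato 0.5167, spinach 0.2297, carrots 0.09434.
Take 2 servings of banana: uses 8 mg sodium, +18.0 mg vitamin C (running total 18.0 mg).
Take 1 serving of avocado: uses 6 mg sodium, +13.0 mg vitamin C (running total 31.0 mg).
Take 2 servings of sweet potato: uses 120 mg sodium, +62.0 mg vitamin C (running total 93.0 mg).
Take 1.703 servings of spinach: uses 126 mg sodium, +28.9 mg vitamin C (running total 121.9 mg).
Greedy by best ratio exhausts the sodium allowance optimally: 121.9 mg.

121.9 mg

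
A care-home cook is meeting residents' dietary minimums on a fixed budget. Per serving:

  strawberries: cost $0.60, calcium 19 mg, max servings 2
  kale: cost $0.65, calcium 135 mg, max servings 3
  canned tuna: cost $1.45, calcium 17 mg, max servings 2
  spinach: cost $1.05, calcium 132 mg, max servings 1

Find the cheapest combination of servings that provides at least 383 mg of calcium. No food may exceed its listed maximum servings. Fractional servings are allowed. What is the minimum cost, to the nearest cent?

Cost per mg of calcium: kale $0.0048, spinach $0.0080, strawberries $0.0316, canned tuna $0.0853.
Take 2.837 servings of kale: +383.0 mg calcium for $1.84 (total $1.84, still need 0.0 mg).
Greedy by cheapest-per-mg is optimal for a single linear constraint, so the minimum cost is $1.84.

$1.84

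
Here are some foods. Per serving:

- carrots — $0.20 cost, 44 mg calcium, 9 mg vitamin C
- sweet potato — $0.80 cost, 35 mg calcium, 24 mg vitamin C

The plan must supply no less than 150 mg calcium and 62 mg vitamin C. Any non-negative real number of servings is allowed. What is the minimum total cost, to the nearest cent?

$1.38

carrots only: max(150/44, 62/9) = 6.889 servings → $1.38.
sweet potato only: max(150/35, 62/24) = 4.286 servings → $3.43.
carrots + sweet potato with both tight: 1.93 servings and 1.86 servings → $1.87.
The minimum over all feasible corners is $1.38.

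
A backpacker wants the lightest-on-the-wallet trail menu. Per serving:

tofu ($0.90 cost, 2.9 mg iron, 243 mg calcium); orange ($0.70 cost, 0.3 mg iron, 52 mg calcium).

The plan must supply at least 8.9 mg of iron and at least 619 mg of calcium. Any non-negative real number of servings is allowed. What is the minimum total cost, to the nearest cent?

With two linear requirements the optimum uses one or two foods; enumerate the corners.
tofu only: max(8.9/2.9, 619/243) = 3.069 servings → $2.76.
orange only: max(8.9/0.3, 619/52) = 29.67 servings → $20.77.
tofu + orange: intersection lies outside the first quadrant.
Cheapest feasible corner: $2.76.

$2.76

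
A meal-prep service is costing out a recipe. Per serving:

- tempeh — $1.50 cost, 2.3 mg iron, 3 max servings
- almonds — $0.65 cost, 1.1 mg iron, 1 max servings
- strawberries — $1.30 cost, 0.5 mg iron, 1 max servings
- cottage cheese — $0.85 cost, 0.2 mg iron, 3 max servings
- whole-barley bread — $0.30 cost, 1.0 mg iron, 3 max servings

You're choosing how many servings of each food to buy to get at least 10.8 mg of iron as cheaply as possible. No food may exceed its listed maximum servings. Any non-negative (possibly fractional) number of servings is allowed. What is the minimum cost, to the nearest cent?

Cost per mg of iron: whole-barley bread $0.3000, almonds $0.5909, tempeh $0.6522, strawberries $2.6000, cottage cheese $4.2500.
Take 3 servings of whole-barley bread: +3.0 mg iron for $0.90 (total $0.90, still need 7.8 mg).
Take 1 serving of almonds: +1.1 mg iron for $0.65 (total $1.55, still need 6.7 mg).
Take 2.913 servings of tempeh: +6.7 mg iron for $4.37 (total $5.92, still need 0.0 mg).
Greedy by cheapest-per-mg is optimal for a single linear constraint, so the minimum cost is $5.92.

$5.92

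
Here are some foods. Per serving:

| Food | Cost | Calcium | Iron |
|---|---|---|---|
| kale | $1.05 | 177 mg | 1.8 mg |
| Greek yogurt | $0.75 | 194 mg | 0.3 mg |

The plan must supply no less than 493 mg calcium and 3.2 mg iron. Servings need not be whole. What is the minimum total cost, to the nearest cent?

kale only: max(493/177, 3.2/1.8) = 2.785 servings → $2.92.
Greek yogurt only: max(493/194, 3.2/0.3) = 10.67 servings → $8.00.
kale + Greek yogurt with both tight: 1.597 servings and 1.084 servings → $2.49.
The minimum over all feasible corners is $2.49.

$2.49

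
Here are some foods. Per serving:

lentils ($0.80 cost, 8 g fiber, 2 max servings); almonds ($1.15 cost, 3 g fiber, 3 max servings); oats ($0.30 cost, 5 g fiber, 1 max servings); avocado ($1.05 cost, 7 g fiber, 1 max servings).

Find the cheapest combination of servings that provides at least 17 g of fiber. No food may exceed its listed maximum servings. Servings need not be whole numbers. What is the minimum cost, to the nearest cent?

Cost per g of fiber: oats $0.0600, lentils $0.1000, avocado $0.1500, almonds $0.3833.
Take 1 serving of oats: +5.0 g fiber for $0.30 (total $0.30, still need 12.0 g).
Take 1.5 servings of lentils: +12.0 g fiber for $1.20 (total $1.50, still need 0.0 g).
Greedy by cheapest-per-g is optimal for a single linear constraint, so the minimum cost is $1.50.

$1.50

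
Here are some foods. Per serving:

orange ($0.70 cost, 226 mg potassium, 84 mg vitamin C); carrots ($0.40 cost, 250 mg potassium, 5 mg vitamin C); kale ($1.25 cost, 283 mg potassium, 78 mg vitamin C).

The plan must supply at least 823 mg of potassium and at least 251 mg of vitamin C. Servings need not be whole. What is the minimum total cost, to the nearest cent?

For a min-cost LP with two ≥-constraints, a basic feasible solution has at most two positive variables.
orange only: max(823/226, 251/84) = 3.642 servings → $2.55.
carrots only: max(823/250, 251/5) = 50.2 servings → $20.08.
kale only: max(823/283, 251/78) = 3.218 servings → $4.02.
orange + carrots with both tight: 2.951 servings and 0.6244 servings → $2.32.
orange + kale with both tight: 1.113 servings and 2.019 servings → $3.30.
carrots + kale with both targets exact would need a negative amount; discard.
Cheapest feasible corner: $2.32.

$2.32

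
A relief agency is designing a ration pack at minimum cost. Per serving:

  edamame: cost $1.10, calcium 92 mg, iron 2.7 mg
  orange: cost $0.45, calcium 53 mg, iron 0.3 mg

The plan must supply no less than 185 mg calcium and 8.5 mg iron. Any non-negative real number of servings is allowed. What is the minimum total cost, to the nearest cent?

$3.46

For a min-cost LP with two ≥-constraints, a basic feasible solution has at most two positive variables.
edamame only: max(185/92, 8.5/2.7) = 3.148 servings → $3.46.
orange only: max(185/53, 8.5/0.3) = 28.33 servings → $12.75.
edamame + orange: the both-tight solution has a negative serving — not a feasible corner.
Cheapest feasible corner: $3.46.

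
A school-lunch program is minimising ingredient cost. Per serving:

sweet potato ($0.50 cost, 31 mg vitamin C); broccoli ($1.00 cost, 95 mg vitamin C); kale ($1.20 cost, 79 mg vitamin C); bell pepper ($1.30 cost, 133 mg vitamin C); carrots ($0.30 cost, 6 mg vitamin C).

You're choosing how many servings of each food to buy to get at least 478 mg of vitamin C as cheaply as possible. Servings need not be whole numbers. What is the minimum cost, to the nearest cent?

Cost per mg of vitamin C: bell pepper $0.0098, broccoli $0.0105, kale $0.0152, sweet potato $0.0161, carrots $0.0500.
With no serving limits, use only bell pepper: 478 mg / 133 mg = 3.594 servings × $1.30 = $4.67.

$4.67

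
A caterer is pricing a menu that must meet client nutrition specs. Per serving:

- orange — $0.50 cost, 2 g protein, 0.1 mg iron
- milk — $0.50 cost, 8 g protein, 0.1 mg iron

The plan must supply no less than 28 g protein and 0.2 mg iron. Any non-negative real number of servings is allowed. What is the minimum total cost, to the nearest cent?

$1.75

orange only: max(28/2, 0.2/0.1) = 14 servings → $7.00.
milk only: max(28/8, 0.2/0.1) = 3.5 servings → $1.75.
orange + milk with both targets exact would need a negative amount; discard.
So the least-cost plan costs $1.75.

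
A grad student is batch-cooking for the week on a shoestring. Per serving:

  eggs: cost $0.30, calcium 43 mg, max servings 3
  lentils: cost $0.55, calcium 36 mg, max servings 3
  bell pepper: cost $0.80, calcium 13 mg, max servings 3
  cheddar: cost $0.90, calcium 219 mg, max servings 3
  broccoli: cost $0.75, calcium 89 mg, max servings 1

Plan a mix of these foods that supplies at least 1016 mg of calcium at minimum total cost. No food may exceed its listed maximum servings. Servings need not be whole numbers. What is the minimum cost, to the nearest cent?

Cost per mg of calcium: cheddar $0.0041, eggs $0.0070, broccoli $0.0084, lentils $0.0153, bell pepper $0.0615.
Take 3 servings of cheddar: +657.0 mg calcium for $2.70 (total $2.70, still need 359.0 mg).
Take 3 servings of eggs: +129.0 mg calcium for $0.90 (total $3.60, still need 230.0 mg).
Take 1 serving of broccoli: +89.0 mg calcium for $0.75 (total $4.35, still need 141.0 mg).
Take 3 servings of lentils: +108.0 mg calcium for $1.65 (total $6.00, still need 33.0 mg).
Take 2.538 servings of bell pepper: +33.0 mg calcium for $2.03 (total $8.03, still need 0.0 mg).
Filling from the cheapest source first is optimal under one linear minimum: $8.03.

$8.03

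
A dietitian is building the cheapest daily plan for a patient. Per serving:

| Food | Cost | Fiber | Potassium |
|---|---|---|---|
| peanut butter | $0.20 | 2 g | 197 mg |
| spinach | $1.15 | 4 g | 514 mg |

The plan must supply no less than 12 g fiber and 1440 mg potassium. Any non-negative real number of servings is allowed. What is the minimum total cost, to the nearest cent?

$1.46

Check every corner: each single food scaled to meet both minima, and each pair solved so both constraints bind.
peanut butter only: max(12/2, 1440/197) = 7.31 servings → $1.46.
spinach only: max(12/4, 1440/514) = 3 servings → $3.45.
peanut butter + spinach with both tight: 1.7 servings and 2.15 servings → $2.81.
Cheapest feasible corner: $1.46.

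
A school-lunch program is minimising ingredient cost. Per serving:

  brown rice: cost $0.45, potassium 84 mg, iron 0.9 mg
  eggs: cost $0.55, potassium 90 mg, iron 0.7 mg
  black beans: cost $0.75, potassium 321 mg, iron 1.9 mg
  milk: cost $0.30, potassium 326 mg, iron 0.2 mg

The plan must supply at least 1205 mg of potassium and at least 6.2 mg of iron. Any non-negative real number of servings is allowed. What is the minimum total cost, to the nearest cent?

Two binding constraints pin down two serving amounts, so the optimal mix uses at most two foods. The candidates are each food alone (scaled to the tighter of potassium/iron) and each pair with both constraints tight.
brown rice only: max(1205/84, 6.2/0.9) = 14.35 servings → $6.46.
eggs only: max(1205/90, 6.2/0.7) = 13.39 servings → $7.36.
black beans only: max(1205/321, 6.2/1.9) = 3.754 servings → $2.82.
milk only: max(1205/326, 6.2/0.2) = 31 servings → $9.30.
brown rice + eggs: the both-tight solution has a negative serving — not a feasible corner.
brown rice + black beans: the both-tight solution has a negative serving — not a feasible corner.
brown rice + milk with both tight: 6.436 servings and 2.038 servings → $3.51.
eggs + black beans: the both-tight solution has a negative serving — not a feasible corner.
eggs + milk with both tight: 8.469 servings and 1.358 servings → $5.07.
black beans + milk with both tight: 3.206 servings and 0.5391 servings → $2.57.
The minimum over all feasible corners is $2.57.

$2.57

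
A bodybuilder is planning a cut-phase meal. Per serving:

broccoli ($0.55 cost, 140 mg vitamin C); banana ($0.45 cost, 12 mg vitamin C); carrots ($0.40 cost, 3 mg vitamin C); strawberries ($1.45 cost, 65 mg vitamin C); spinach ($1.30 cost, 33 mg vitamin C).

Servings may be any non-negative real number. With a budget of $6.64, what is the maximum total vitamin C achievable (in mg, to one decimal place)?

Vitamin C per dollar: broccoli 254.5, strawberries 44.83, banana 26.67, spinach 25.38, carrots 7.5.
With no serving limits, spend the whole cost allowance on broccoli: $6.64 / $0.55 × 140 mg = 1690.2 mg.

1690.2 mg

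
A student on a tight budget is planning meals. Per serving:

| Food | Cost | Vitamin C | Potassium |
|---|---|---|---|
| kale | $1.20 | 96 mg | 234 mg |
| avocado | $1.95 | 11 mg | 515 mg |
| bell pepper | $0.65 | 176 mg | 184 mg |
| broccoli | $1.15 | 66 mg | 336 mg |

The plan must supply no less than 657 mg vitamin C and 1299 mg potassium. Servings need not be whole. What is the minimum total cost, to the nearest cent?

$4.50

An LP optimum is at a vertex; with two nutrient constraints at most two foods are used. Check each candidate.
kale only: max(657/96, 1299/234) = 6.844 servings → $8.21.
avocado only: max(657/11, 1299/515) = 59.73 servings → $116.47.
bell pepper only: max(657/176, 1299/184) = 7.06 servings → $4.59.
broccoli only: max(657/66, 1299/336) = 9.955 servings → $11.45.
kale + avocado with both targets exact would need a negative amount; discard.
kale + bell pepper with both tight: 4.581 servings and 1.234 servings → $6.30.
kale + broccoli with both targets exact would need a negative amount; discard.
avocado + bell pepper with both tight: 1.216 servings and 3.657 servings → $4.75.
avocado + broccoli: intersection lies outside the first quadrant.
bell pepper + broccoli with both tight: 2.873 servings and 2.293 servings → $4.50.
So the least-cost plan costs $4.50.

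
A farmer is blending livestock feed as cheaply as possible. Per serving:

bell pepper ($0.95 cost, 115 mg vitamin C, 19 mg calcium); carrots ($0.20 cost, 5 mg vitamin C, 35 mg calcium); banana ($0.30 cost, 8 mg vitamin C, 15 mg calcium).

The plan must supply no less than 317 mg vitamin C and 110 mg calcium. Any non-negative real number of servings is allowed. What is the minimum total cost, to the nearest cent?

$2.89

This is a tiny linear program; its minimum lies at a vertex of the feasible set. List the vertices and price them.
bell pepper only: max(317/115, 110/19) = 5.789 servings → $5.50.
carrots only: max(317/5, 110/35) = 63.4 servings → $12.68.
banana only: max(317/8, 110/15) = 39.62 servings → $11.89.
bell pepper + carrots with both tight: 2.683 servings and 1.686 servings → $2.89.
bell pepper + banana with both tight: 2.463 servings and 4.213 servings → $3.60.
carrots + banana with both targets exact would need a negative amount; discard.
So the least-cost plan costs $2.89.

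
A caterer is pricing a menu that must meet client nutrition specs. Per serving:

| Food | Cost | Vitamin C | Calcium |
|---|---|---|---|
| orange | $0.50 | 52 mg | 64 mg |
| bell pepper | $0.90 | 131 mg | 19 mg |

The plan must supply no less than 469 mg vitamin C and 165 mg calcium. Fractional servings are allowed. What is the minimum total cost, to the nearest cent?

$3.47

Two binding constraints pin down two serving amounts, so the optimal mix uses at most two foods. The candidates are each food alone (scaled to the tighter of vitamin C/calcium) and each pair with both constraints tight.
orange only: max(469/52, 165/64) = 9.019 servings → $4.51.
bell pepper only: max(469/131, 165/19) = 8.684 servings → $7.82.
orange + bell pepper with both tight: 1.718 servings and 2.898 servings → $3.47.
So the least-cost plan costs $3.47.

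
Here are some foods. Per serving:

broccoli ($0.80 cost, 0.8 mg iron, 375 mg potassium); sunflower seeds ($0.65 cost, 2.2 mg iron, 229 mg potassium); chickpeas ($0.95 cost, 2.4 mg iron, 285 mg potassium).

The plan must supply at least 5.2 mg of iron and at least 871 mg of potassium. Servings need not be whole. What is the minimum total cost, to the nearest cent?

Two binding constraints pin down two serving amounts, so the optimal mix uses at most two foods. The candidates are each food alone (scaled to the tighter of iron/potassium) and each pair with both constraints tight.
broccoli only: max(5.2/0.8, 871/375) = 6.5 servings → $5.20.
sunflower seeds only: max(5.2/2.2, 871/229) = 3.803 servings → $2.47.
chickpeas only: max(5.2/2.4, 871/285) = 3.056 servings → $2.90.
broccoli + sunflower seeds with both tight: 1.13 servings and 1.953 servings → $2.17.
broccoli + chickpeas with both tight: 0.9054 servings and 1.865 servings → $2.50.
sunflower seeds + chickpeas: intersection lies outside the first quadrant.
The minimum over all feasible corners is $2.17.

$2.17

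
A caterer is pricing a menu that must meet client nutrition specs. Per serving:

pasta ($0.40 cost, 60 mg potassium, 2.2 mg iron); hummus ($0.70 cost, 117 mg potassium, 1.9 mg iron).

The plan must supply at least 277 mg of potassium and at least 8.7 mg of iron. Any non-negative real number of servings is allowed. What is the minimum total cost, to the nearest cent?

A basic optimal solution has at most two foods positive. Try each food alone and each pair with both targets met exactly.
pasta only: max(277/60, 8.7/2.2) = 4.617 servings → $1.85.
hummus only: max(277/117, 8.7/1.9) = 4.579 servings → $3.21.
pasta + hummus with both tight: 3.428 servings and 0.6095 servings → $1.80.
So the least-cost plan costs $1.80.

$1.80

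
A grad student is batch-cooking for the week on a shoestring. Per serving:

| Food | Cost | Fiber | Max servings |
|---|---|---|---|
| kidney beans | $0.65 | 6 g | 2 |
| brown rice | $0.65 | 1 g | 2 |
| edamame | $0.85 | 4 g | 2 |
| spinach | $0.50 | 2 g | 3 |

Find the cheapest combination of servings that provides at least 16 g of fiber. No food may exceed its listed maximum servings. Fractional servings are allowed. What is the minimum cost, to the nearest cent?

Cost per g of fiber: kidney beans $0.1083, edamame $0.2125, spinach $0.2500, brown rice $0.6500.
Take 2 servings of kidney beans: +12.0 g fiber for $1.30 (total $1.30, still need 4.0 g).
Take 1 serving of edamame: +4.0 g fiber for $0.85 (total $2.15, still need 0.0 g).
Greedy by cheapest-per-g is optimal for a single linear constraint, so the minimum cost is $2.15.

$2.15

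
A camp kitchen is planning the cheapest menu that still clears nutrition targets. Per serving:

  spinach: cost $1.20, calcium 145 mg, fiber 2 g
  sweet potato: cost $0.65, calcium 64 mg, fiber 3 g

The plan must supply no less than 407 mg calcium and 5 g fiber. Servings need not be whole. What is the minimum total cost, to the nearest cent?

$3.37

spinach only: max(407/145, 5/2) = 2.807 servings → $3.37.
sweet potato only: max(407/64, 5/3) = 6.359 servings → $4.13.
spinach + sweet potato with both targets exact would need a negative amount; discard.
So the least-cost plan costs $3.37.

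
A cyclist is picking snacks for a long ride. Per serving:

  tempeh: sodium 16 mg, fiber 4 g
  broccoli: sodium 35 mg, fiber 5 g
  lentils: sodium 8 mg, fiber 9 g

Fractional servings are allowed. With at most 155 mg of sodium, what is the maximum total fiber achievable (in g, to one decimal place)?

Fiber per mg sodium: lentils 1.125, tempeh 0.25, broccoli 0.1429.
With no serving limits, spend the whole sodium allowance on lentils: 155 mg / 8 mg × 9 g = 174.4 g.

174.4 g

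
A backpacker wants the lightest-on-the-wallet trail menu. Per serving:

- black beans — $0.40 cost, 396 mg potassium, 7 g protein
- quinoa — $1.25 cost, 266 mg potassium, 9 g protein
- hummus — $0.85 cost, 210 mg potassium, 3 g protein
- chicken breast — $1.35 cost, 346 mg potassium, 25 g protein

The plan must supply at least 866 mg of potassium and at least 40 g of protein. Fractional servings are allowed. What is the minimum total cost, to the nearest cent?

An LP optimum is at a vertex; with two nutrient constraints at most two foods are used. Check each candidate.
black beans only: max(866/396, 40/7) = 5.714 servings → $2.29.
quinoa only: max(866/266, 40/9) = 4.444 servings → $5.56.
hummus only: max(866/210, 40/3) = 13.33 servings → $11.33.
chicken breast only: max(866/346, 40/25) = 2.503 servings → $3.38.
black beans + quinoa: intersection lies outside the first quadrant.
black beans + hummus: intersection lies outside the first quadrant.
black beans + chicken breast with both tight: 1.044 servings and 1.308 servings → $2.18.
quinoa + hummus with both targets exact would need a negative amount; discard.
quinoa + chicken breast with both tight: 2.209 servings and 0.8049 servings → $3.85.
hummus + chicken breast with both tight: 1.854 servings and 1.377 servings → $3.44.
So the least-cost plan costs $2.18.

$2.18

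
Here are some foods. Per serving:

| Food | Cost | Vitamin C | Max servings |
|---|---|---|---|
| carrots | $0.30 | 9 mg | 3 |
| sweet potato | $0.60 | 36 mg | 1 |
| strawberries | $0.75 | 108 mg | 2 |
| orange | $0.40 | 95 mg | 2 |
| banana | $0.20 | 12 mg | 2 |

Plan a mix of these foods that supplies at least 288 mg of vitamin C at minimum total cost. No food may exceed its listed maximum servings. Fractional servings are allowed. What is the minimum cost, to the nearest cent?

Cost per mg of vitamin C: orange $0.0042, strawberries $0.0069, sweet potato $0.0167, banana $0.0167, carrots $0.0333.
Take 2 servings of orange: +190.0 mg vitamin C for $0.80 (total $0.80, still need 98.0 mg).
Take 0.9074 servings of strawberries: +98.0 mg vitamin C for $0.68 (total $1.48, still need 0.0 mg).
Filling from the cheapest source first is optimal under one linear minimum: $1.48.

$1.48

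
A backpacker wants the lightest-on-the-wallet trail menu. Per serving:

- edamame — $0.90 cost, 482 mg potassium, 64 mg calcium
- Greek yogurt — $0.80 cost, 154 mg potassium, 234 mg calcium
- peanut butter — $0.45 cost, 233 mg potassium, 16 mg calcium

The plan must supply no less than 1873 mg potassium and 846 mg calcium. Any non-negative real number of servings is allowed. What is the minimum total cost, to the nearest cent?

A basic optimal solution has at most two foods positive. Try each food alone and each pair with both targets met exactly.
edamame only: max(1873/482, 846/64) = 13.22 servings → $11.90.
Greek yogurt only: max(1873/154, 846/234) = 12.16 servings → $9.73.
peanut butter only: max(1873/233, 846/16) = 52.88 servings → $23.79.
edamame + Greek yogurt with both tight: 2.992 servings and 2.797 servings → $4.93.
edamame + peanut butter with both targets exact would need a negative amount; discard.
Greek yogurt + peanut butter with both tight: 3.211 servings and 5.916 servings → $5.23.
So the least-cost plan costs $4.93.

$4.93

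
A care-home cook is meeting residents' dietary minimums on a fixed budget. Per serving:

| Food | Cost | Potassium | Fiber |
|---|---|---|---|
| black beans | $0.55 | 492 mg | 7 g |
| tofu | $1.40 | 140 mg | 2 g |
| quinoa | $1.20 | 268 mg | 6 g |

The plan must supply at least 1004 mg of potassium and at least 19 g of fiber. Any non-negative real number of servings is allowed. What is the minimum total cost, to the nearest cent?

This is a tiny linear program; its minimum lies at a vertex of the feasible set. List the vertices and price them.
black beans only: max(1004/492, 19/7) = 2.714 servings → $1.49.
tofu only: max(1004/140, 19/2) = 9.5 servings → $13.30.
quinoa only: max(1004/268, 19/6) = 3.746 servings → $4.50.
black beans + tofu: intersection lies outside the first quadrant.
black beans + quinoa with both tight: 0.8662 servings and 2.156 servings → $3.06.
tofu + quinoa with both tight: 3.066 servings and 2.145 servings → $6.87.
Cheapest feasible corner: $1.49.

$1.49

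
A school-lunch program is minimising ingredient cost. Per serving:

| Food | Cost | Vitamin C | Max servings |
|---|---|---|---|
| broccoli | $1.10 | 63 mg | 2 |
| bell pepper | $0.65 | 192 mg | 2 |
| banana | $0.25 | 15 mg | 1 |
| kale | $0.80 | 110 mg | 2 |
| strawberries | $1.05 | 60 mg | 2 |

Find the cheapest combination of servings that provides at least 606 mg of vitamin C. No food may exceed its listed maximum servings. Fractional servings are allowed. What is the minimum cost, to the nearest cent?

Cost per mg of vitamin C: bell pepper $0.0034, kale $0.0073, banana $0.0167, broccoli $0.0175, strawberries $0.0175.
Take 2 servings of bell pepper: +384.0 mg vitamin C for $1.30 (total $1.30, still need 222.0 mg).
Take 2 servings of kale: +220.0 mg vitamin C for $1.60 (total $2.90, still need 2.0 mg).
Take 0.1333 servings of banana: +2.0 mg vitamin C for $0.03 (total $2.93, still need 0.0 mg).
Greedy by cheapest-per-mg is optimal for a single linear constraint, so the minimum cost is $2.93.

$2.93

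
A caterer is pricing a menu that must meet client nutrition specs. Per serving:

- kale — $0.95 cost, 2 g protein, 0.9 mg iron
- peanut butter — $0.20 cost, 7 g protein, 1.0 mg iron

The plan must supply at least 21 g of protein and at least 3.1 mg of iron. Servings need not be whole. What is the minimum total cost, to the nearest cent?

The cheapest plan sits at a corner of the feasible region — with two constraints it uses at most two foods.
kale only: max(21/2, 3.1/0.9) = 10.5 servings → $9.97.
peanut butter only: max(21/7, 3.1/1.0) = 3.1 servings → $0.62.
kale + peanut butter with both tight: 0.1628 servings and 2.953 servings → $0.75.
Cheapest feasible corner: $0.62.

$0.62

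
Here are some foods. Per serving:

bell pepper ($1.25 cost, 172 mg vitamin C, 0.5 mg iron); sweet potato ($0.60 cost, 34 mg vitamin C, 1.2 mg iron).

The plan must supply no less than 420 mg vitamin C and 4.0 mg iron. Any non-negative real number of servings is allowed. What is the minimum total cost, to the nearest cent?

At the optimum either one food covers both requirements or two foods hit both targets exactly; no other combination can be cheaper.
bell pepper only: max(420/172, 4.0/0.5) = 8 servings → $10.00.
sweet potato only: max(420/34, 4.0/1.2) = 12.35 servings → $7.41.
bell pepper + sweet potato with both tight: 1.943 servings and 2.524 servings → $3.94.
So the least-cost plan costs $3.94.

$3.94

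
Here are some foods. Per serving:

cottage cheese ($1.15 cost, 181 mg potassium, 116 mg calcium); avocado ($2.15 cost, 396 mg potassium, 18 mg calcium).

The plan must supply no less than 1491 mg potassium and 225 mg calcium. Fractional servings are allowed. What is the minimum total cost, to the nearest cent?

$8.34

Compare the cost at each extreme point of the feasible region.
cottage cheese only: max(1491/181, 225/116) = 8.238 servings → $9.47.
avocado only: max(1491/396, 225/18) = 12.5 servings → $26.88.
cottage cheese + avocado with both tight: 1.459 servings and 3.098 servings → $8.34.
Cheapest feasible corner: $8.34.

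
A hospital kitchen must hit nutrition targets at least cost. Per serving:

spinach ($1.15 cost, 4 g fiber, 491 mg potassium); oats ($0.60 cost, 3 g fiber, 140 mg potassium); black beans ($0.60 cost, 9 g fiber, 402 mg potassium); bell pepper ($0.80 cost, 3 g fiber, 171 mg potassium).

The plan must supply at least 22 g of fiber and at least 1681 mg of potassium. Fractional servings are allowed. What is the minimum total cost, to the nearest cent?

Two binding constraints pin down two serving amounts, so the optimal mix uses at most two foods. The candidates are each food alone (scaled to the tighter of fiber/potassium) and each pair with both constraints tight.
spinach only: max(22/4, 1681/491) = 5.5 servings → $6.33.
oats only: max(22/3, 1681/140) = 12.01 servings → $7.20.
black beans only: max(22/9, 1681/402) = 4.182 servings → $2.51.
bell pepper only: max(22/3, 1681/171) = 9.83 servings → $7.86.
spinach + oats with both tight: 2.15 servings and 4.467 servings → $5.15.
spinach + black beans with both tight: 2.236 servings and 1.451 servings → $3.44.
spinach + bell pepper with both tight: 1.624 servings and 5.169 servings → $6.00.
oats + black beans: the both-tight solution has a negative serving — not a feasible corner.
oats + bell pepper with both targets exact would need a negative amount; discard.
black beans + bell pepper: intersection lies outside the first quadrant.
Cheapest feasible corner: $2.51.

$2.51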